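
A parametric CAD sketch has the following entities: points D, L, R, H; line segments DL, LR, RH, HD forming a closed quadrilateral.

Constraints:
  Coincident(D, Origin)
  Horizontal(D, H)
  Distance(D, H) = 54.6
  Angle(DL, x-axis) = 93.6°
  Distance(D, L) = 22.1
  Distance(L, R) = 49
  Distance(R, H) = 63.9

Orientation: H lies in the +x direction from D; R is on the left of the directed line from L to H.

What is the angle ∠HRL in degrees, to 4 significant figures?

62.79°

Checks: |LR| = 49.00 ✓; |RH| = 63.90 ✓.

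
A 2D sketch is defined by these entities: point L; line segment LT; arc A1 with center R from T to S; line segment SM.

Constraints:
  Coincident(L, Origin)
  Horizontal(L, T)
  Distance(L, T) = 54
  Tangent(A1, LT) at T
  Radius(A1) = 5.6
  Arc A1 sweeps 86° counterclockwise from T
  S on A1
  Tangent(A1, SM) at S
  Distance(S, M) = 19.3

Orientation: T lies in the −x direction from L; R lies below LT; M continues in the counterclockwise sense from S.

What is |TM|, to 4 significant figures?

25.43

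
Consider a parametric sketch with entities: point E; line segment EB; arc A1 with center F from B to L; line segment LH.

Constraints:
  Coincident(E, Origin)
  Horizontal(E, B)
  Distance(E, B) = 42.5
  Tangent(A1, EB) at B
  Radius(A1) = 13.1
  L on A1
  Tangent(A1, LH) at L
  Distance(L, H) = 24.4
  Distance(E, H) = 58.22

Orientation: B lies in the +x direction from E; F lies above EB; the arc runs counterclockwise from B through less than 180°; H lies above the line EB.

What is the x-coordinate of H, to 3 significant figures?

41.6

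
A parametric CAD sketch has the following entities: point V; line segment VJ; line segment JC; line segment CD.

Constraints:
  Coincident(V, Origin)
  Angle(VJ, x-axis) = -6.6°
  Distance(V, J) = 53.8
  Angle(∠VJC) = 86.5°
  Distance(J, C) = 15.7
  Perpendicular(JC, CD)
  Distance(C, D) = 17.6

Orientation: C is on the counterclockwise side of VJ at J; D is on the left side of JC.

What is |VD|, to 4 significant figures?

38.18

∠VJC = 86.5°, so JC runs at -6.6° + (180° − 86.5°) = 86.90° from the x-axis; with |JC| = 15.7, C = J + 15.7·(cos 86.90°, sin 86.90°) = (54.29, 9.493). JC ⟂ CD; with |CD| = 17.6 on the left of JC, D = C + 17.6·(-0.9985, 0.05408) = (36.72, 10.45). Then |VD| = |D − V| = 38.18.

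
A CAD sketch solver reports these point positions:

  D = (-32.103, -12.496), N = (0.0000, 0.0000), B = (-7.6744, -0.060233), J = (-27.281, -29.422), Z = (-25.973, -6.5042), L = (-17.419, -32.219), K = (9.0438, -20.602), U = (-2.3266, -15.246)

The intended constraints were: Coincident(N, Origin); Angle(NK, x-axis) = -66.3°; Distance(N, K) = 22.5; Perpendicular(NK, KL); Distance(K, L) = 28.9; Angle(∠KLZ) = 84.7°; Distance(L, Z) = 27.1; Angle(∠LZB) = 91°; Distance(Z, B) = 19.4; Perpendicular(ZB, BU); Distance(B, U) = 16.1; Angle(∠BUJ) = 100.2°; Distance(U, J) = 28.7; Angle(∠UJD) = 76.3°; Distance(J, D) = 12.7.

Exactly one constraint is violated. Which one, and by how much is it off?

Distance(J, D) = 12.7 — off by 4.90.

N = (0.00, 0.00) ✓; NK at -66.30° ✓; |NK| = 22.50 ✓; ∠(NK, KL) = 90.00° ✓; |KL| = 28.90 ✓; ∠KLZ = 84.70° ✓; |LZ| = 27.10 ✓; ∠LZB = 91.00° ✓; |ZB| = 19.40 ✓; ∠(ZB, BU) = 90.00° ✓; |BU| = 16.10 ✓; ∠BUJ = 100.2° ✓; |UJ| = 28.70 ✓; ∠UJD = 76.30° ✓; |JD| = 17.60 ✗.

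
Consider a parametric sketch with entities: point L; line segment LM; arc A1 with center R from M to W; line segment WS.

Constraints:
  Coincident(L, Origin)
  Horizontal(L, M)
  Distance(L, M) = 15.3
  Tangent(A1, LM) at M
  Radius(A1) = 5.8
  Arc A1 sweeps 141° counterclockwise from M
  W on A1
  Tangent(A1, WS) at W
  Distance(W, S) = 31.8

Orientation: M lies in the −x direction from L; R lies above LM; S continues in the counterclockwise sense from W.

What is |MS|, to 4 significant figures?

36.92

On A1, M sits at bearing -90° from R; a 141° counterclockwise sweep puts W at bearing 51°, so W = R + 5.8·(cos 51°, sin 51°) = (-11.65, 10.31). Since A1 is tangent to WS there, RW ⟂ WS, so WS runs along (−sin 51°, cos 51°); with |WS| = 31.8, S = (-36.36, 30.32). Then |MS| = |S − M| = 36.92.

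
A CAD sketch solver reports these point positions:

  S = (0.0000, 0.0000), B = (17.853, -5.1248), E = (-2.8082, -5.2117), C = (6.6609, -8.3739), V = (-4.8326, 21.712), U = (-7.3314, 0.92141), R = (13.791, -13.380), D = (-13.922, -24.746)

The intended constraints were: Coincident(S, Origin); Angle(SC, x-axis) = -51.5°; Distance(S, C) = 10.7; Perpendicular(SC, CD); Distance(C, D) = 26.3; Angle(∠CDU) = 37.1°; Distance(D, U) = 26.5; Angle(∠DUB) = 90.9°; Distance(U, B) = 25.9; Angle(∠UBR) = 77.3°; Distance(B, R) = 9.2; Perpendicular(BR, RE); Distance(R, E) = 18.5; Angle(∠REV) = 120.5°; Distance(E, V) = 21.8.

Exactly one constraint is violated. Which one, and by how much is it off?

Distance(E, V) = 21.8 — off by 5.20.

S = (0.00, 0.00) ✓; SC at -51.50° ✓; |SC| = 10.70 ✓; ∠(SC, CD) = 90.00° ✓; |CD| = 26.30 ✓; ∠CDU = 37.10° ✓; |DU| = 26.50 ✓; ∠DUB = 90.90° ✓; |UB| = 25.90 ✓; ∠UBR = 77.30° ✓; |BR| = 9.200 ✓; ∠(BR, RE) = 90.00° ✓; |RE| = 18.50 ✓; ∠REV = 120.5° ✓; |EV| = 27.00 ✗.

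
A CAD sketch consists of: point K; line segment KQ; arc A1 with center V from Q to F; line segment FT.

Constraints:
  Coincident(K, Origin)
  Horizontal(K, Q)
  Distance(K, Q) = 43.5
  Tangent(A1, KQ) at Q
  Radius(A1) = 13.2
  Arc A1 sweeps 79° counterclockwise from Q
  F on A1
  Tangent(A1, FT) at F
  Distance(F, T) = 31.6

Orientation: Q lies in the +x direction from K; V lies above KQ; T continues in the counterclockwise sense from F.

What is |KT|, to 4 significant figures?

75.12

On A1, Q sits at bearing -90° from V; a 79° counterclockwise sweep puts F at bearing -11°, so F = V + 13.2·(cos -11°, sin -11°) = (56.46, 10.68). Since A1 is tangent to FT there, VF ⟂ FT, so FT runs along (−sin -11°, cos -11°); with |FT| = 31.6, T = (62.49, 41.70). Then |KT| = |T − K| = 75.12.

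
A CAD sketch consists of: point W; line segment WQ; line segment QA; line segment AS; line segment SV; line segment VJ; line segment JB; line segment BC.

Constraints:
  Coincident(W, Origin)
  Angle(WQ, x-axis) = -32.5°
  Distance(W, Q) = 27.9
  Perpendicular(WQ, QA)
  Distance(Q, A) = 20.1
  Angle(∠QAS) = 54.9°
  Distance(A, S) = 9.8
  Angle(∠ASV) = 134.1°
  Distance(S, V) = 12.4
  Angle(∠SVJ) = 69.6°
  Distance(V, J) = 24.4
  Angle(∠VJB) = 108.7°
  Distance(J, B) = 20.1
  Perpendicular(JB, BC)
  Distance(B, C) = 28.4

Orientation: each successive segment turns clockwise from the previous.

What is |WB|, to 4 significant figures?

51.97

W is at the origin; WQ runs at -32.5° with length 27.9, so Q = (23.53, -14.99). The perpendicularity gives QA at right angles to WQ, so QA runs at -122.5°; with |QA| = 20.1, A = (12.73, -31.94). ∠QAS = 54.9° gives AS at 112.4° from the x-axis; with |AS| = 9.8, S = (8.996, -22.88). ∠ASV = 134.1° gives SV at 66.50° from the x-axis; with |SV| = 12.4, V = (13.94, -11.51). ∠SVJ = 69.6° gives VJ at -43.90° from the x-axis; with |VJ| = 24.4, J = (31.52, -28.43). ∠VJB = 108.7° gives JB at -115.2° from the x-axis; with |JB| = 20.1, B = (22.96, -46.62). Then |WB| = |B − W| = 51.97.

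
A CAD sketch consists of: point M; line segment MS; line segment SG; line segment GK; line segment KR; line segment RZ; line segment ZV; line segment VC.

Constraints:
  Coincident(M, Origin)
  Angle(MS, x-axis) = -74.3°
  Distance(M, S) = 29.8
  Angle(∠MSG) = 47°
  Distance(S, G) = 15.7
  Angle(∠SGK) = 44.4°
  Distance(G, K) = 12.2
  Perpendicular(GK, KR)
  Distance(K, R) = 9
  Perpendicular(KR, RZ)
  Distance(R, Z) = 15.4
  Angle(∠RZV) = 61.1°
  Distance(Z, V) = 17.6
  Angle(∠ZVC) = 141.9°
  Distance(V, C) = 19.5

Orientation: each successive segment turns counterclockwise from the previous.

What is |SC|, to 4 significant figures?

27.76

M is at the origin; MS runs at -74.3° with length 29.8, so S = (8.064, -28.69). ∠MSG = 47.0° gives SG at 58.70° from the x-axis; with |SG| = 15.7, G = (16.22, -15.27). ∠SGK = 44.4° gives GK at -165.7° from the x-axis; with |GK| = 12.2, K = (4.398, -18.29). The perpendicularity gives KR at right angles to GK, so KR runs at -75.70°; with |KR| = 9.0, R = (6.621, -27.01). KR ⟂ RZ, so RZ runs at 14.30°; with |RZ| = 15.4, Z = (21.54, -23.20). ∠RZV = 61.1° gives ZV at 133.2° from the x-axis; with |ZV| = 17.6, V = (9.496, -10.37). ∠ZVC = 141.9° gives VC at 171.3° from the x-axis; with |VC| = 19.5, C = (-9.779, -7.425). Then |SC| = |C − S| = 27.76.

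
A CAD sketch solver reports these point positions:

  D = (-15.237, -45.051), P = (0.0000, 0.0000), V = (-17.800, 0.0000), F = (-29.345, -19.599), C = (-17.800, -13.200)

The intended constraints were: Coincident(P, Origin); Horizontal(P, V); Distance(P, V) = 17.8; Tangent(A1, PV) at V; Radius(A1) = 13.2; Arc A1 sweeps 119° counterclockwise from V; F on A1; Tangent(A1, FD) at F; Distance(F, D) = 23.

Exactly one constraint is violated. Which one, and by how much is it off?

Distance(F, D) = 23 — off by 6.10.

P = (0.00, 0.00) ✓; P.y = 0.00, V.y = 0.00 ✓; |PV| = 17.80 ✓; ∠(CV, VP) = 90.00° ✓; |CV| = 13.20 ✓; bearing(C→F) − bearing(C→V) = 119.0° ✓; |CF| = 13.20 ✓; ∠(CF, FD) = 90.00° ✓; |FD| = 29.10 ✗.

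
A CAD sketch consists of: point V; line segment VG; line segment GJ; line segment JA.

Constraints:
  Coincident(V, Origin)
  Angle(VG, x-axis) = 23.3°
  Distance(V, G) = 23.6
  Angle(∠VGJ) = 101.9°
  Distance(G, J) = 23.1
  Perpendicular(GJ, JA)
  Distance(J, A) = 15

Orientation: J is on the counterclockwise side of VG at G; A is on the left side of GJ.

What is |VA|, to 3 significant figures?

29.1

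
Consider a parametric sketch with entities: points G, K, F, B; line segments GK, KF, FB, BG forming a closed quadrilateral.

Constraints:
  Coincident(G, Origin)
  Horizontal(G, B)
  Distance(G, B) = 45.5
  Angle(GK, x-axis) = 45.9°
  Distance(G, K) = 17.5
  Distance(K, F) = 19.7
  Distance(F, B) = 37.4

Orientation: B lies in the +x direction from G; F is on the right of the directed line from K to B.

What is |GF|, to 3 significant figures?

11.1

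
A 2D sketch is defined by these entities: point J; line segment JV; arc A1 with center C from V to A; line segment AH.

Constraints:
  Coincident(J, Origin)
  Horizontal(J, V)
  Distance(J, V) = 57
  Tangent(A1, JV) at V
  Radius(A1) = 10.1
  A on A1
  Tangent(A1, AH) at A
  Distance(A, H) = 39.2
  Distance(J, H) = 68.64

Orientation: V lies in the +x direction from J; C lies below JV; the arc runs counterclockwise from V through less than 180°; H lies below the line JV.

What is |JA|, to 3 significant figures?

48.0

Checks: J.y = 0.00, V.y = 0.00 ✓; ∠(CV, VJ) = 90.00° ✓; |CV| = 10.10 ✓; |CA| = 10.10 ✓; ∠(CA, AH) = 90.00° ✓; |AH| = 39.20 ✓; |JH| = 68.64 ✓.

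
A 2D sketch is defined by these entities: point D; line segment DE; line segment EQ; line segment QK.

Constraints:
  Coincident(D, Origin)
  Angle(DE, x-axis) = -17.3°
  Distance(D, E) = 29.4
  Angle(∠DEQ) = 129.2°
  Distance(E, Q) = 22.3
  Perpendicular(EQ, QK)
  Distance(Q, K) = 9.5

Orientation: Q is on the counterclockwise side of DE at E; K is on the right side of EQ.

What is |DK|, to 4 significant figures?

52.09

∠DEQ = 129.2°, so EQ runs at -17.3° + (180° − 129.2°) = 33.50° from the x-axis; with |EQ| = 22.3, Q = E + 22.3·(cos 33.50°, sin 33.50°) = (46.67, 3.565). EQ is perpendicular to QK; with |QK| = 9.5 on the right of EQ, K = Q + 9.5·(0.5519, -0.8339) = (51.91, -4.357). Then |DK| = |K − D| = 52.09.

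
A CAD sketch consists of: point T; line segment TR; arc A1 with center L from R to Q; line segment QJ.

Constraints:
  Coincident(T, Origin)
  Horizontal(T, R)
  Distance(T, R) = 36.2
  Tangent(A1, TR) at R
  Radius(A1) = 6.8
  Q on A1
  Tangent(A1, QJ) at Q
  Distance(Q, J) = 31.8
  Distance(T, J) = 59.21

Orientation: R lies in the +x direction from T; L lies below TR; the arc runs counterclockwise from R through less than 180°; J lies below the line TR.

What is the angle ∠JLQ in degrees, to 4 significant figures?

77.93°

T is at the origin; T and R share the same y with |TR| = 36.2 and R on the +x side, so R = (36.20, 0.000). Since A1 is tangent to TR there, LR ⟂ TR, so L = R + (0, -6.8) = (36.20, -6.800). Since LQ ⟂ QJ (tangency), |LJ| = √(6.8² + 31.8²) = 32.52 regardless of where Q sits on A1. So J lies on both circle(T, 59.21) and circle(L, 32.52); the below-TR intersection is J = (45.42, -37.98). Q is the foot of the tangent from J: Q = (30.23, -10.05).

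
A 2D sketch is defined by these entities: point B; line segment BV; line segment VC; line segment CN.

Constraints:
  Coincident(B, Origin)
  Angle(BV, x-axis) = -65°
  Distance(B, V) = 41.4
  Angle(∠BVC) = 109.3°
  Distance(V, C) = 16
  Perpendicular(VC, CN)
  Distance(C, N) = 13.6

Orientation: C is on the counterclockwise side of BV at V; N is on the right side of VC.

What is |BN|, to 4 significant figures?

60.46

∠BVC = 109.3°, so VC runs at -65.0° + (180° − 109.3°) = 5.700° from the x-axis; with |VC| = 16.0, C = V + 16.0·(cos 5.700°, sin 5.700°) = (33.42, -35.93). VC ⟂ CN; with |CN| = 13.6 on the right of VC, N = C + 13.6·(0.09932, -0.9951) = (34.77, -49.46). Then |BN| = |N − B| = 60.46.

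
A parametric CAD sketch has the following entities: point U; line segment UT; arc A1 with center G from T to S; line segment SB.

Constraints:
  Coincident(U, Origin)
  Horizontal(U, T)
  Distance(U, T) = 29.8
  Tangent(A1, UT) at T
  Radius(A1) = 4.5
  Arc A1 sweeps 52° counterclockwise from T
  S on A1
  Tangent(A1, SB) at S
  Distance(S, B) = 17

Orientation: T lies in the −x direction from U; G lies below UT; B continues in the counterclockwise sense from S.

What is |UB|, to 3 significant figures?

46.3

On A1, T sits at bearing 90° from G; a 52° counterclockwise sweep puts S at bearing 142°, so S = G + 4.5·(cos 142°, sin 142°) = (-33.3, -1.73). A1 meets SB tangentially, so GS is at right angles to SB, so SB runs along (−sin 142°, cos 142°); with |SB| = 17.0, B = (-43.8, -15.1). Then |UB| = |B − U| = 46.3.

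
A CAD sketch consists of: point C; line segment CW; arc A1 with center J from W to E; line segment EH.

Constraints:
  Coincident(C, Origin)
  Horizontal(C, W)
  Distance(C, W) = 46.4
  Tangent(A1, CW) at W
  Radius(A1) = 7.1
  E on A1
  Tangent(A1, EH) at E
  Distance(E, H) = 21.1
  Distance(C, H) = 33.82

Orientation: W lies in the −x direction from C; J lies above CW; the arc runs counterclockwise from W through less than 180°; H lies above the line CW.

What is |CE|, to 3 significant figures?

40.9

Checks: C.y = 0.00, W.y = 0.00 ✓; |JE| = 7.100 ✓; ∠(JE, EH) = 90.00° ✓; |EH| = 21.10 ✓; |CH| = 33.82 ✓.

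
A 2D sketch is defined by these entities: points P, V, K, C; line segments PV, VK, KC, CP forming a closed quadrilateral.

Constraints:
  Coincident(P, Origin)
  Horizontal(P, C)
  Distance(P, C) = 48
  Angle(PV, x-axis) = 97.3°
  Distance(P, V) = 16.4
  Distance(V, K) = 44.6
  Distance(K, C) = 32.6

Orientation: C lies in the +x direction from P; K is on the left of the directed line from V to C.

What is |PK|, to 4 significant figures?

50.80

P is at the origin; PC is horizontal with |PC| = 48.0 and C in +x, so C = (48.0, 0). PV runs at 97.3° with |PV| = 16.4, so V = (-2.084, 16.27). K is determined by |VK| = 44.6 and |KC| = 32.6 together: it lies at the intersection of circle(V, 44.6) and circle(C, 32.6). With |VC| = 52.66, the foot of the radical line on VC is 35.13 from V and the perpendicular offset is √(44.6² − 35.13²) = 27.48. Taking the left-of-VC solution: K = (39.81, 31.56).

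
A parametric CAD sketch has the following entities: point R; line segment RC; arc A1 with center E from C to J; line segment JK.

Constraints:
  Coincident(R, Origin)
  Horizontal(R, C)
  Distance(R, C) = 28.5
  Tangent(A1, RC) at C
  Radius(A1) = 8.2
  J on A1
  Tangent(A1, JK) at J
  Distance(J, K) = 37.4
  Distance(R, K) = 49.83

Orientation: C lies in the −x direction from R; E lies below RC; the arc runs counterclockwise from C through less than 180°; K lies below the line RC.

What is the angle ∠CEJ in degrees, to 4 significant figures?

114.9°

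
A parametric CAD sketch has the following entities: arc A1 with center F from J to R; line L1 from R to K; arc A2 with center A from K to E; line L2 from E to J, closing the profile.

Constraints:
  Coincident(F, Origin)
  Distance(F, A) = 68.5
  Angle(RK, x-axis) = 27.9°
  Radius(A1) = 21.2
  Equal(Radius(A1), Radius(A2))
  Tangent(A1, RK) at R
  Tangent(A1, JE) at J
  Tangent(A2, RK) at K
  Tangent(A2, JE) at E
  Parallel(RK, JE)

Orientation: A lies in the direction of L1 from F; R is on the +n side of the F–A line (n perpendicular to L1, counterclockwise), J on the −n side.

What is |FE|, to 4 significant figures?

71.71

The slot axis is L1's direction at 27.9°, so u = (cos 27.9°, sin 27.9°) = (0.8838, 0.4679) and n = (−sin 27.9°, cos 27.9°) = (-0.4679, 0.8838). F is at the origin and A lies 68.5 along u from F, so A = 68.5·u = (60.54, 32.05). Tangency of A1 to both parallel lines with radius 21.2 puts R and J at F ± 21.2·n: R = (-9.920, 18.74), J = (9.920, -18.74). Equal radii place K and E the same way about A: K = A + 21.2·n = (50.62, 50.79), E = A − 21.2·n = (70.46, 13.32). Then |FE| = |E − F| = 71.71.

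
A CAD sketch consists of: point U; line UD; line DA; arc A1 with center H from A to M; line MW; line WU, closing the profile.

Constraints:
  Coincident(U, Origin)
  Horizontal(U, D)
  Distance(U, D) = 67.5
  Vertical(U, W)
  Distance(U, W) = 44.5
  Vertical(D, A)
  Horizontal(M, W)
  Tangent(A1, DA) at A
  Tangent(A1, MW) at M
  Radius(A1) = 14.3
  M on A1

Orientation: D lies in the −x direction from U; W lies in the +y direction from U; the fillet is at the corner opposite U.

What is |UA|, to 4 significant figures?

73.95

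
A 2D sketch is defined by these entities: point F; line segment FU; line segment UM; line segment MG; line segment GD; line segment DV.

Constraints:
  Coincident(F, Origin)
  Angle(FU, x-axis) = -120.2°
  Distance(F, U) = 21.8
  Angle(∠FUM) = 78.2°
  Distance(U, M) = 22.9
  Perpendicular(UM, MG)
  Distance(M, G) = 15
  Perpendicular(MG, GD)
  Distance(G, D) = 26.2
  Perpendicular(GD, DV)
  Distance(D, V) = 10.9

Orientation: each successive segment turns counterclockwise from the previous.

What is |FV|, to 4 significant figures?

18.90

F is at the origin; FU runs at -120.2° with length 21.8, so U = (-10.97, -18.84). ∠FUM = 78.2° gives UM at -18.40° from the x-axis; with |UM| = 22.9, M = (10.76, -26.07). The perpendicularity gives MG at right angles to UM, so MG runs at 71.60°; with |MG| = 15.0, G = (15.50, -11.84). MG is perpendicular to GD, so GD runs at 161.6°; with |GD| = 26.2, D = (-9.362, -3.566). GD is perpendicular to DV, so DV runs at -108.4°; with |DV| = 10.9, V = (-12.80, -13.91). Then |FV| = |V − F| = 18.90.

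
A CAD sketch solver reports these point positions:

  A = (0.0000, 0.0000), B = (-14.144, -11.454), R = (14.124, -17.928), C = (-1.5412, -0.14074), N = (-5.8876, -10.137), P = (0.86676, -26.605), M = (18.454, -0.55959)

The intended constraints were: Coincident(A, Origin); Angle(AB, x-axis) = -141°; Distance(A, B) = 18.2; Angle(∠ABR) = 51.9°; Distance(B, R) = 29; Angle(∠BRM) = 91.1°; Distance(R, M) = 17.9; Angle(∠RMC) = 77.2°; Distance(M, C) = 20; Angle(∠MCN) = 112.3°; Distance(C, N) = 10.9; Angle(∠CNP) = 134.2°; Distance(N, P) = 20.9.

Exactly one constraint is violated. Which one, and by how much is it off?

Distance(N, P) = 20.9 — off by 3.10.

A = (0.00, 0.00) ✓; AB at -141.0° ✓; |AB| = 18.20 ✓; ∠ABR = 51.90° ✓; |BR| = 29.00 ✓; ∠BRM = 91.10° ✓; |RM| = 17.90 ✓; ∠RMC = 77.20° ✓; |MC| = 20.00 ✓; ∠MCN = 112.3° ✓; |CN| = 10.90 ✓; ∠CNP = 134.2° ✓; |NP| = 17.80 ✗.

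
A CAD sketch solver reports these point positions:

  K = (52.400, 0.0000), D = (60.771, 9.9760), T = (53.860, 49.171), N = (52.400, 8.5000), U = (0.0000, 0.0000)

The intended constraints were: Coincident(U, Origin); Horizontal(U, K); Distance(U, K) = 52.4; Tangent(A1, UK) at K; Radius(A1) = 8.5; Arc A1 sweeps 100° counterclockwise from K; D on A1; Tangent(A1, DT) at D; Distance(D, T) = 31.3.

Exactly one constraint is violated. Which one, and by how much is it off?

Distance(D, T) = 31.3 — off by 8.50.

U = (0.00, 0.00) ✓; U.y = 0.00, K.y = 0.00 ✓; |UK| = 52.40 ✓; ∠(NK, KU) = 90.00° ✓; |NK| = 8.500 ✓; bearing(N→D) − bearing(N→K) = 100.0° ✓; |ND| = 8.500 ✓; ∠(ND, DT) = 90.00° ✓; |DT| = 39.80 ✗.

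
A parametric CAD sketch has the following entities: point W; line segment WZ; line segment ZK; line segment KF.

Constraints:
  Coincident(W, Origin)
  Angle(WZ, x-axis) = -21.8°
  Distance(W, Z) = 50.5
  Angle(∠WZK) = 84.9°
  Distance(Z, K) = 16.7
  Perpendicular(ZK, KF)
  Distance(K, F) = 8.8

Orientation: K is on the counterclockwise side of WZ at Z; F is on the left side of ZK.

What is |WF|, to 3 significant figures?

43.3

W is at the origin; WZ runs at -21.8° with length 50.5, so Z = 50.5·(cos -21.8°, sin -21.8°) = (46.9, -18.8). ∠WZK = 84.9°, so ZK runs at -21.8° + (180° − 84.9°) = 73.3° from the x-axis; with |ZK| = 16.7, K = Z + 16.7·(cos 73.3°, sin 73.3°) = (51.7, -2.76). The perpendicularity gives KF at right angles to ZK; with |KF| = 8.8 on the left of ZK, F = K + 8.8·(-0.958, 0.287) = (43.3, -0.230). Then |WF| = |F − W| = 43.3.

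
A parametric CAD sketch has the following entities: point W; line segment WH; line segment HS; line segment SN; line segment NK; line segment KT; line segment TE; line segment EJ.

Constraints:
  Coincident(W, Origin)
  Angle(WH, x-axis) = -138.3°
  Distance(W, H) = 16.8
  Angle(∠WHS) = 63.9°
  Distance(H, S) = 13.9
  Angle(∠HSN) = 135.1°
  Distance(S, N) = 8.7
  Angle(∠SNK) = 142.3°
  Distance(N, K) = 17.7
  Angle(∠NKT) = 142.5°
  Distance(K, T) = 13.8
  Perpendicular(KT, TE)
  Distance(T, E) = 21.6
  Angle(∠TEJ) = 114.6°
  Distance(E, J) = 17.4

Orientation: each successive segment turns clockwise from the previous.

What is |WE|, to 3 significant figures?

14.4

W is at the origin; WH runs at -138.3° with length 16.8, so H = (-12.5, -11.2). ∠WHS = 63.9° gives HS at 106° from the x-axis; with |HS| = 13.9, S = (-16.3, 2.21). ∠HSN = 135.1° gives SN at 60.7° from the x-axis; with |SN| = 8.7, N = (-12.0, 9.80). ∠SNK = 142.3° gives NK at 23.0° from the x-axis; with |NK| = 17.7, K = (4.27, 16.7). ∠NKT = 142.5° gives KT at -14.5° from the x-axis; with |KT| = 13.8, T = (17.6, 13.3). KT is perpendicular to TE, so TE runs at -104°; with |TE| = 21.6, E = (12.2, -7.65). Then |WE| = |E − W| = 14.4.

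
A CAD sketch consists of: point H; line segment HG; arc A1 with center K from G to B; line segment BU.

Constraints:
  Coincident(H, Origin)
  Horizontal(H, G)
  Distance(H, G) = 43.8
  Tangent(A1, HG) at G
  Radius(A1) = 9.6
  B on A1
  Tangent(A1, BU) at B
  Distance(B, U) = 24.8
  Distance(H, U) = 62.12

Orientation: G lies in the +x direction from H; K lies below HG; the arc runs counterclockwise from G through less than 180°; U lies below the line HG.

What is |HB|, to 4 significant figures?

39.33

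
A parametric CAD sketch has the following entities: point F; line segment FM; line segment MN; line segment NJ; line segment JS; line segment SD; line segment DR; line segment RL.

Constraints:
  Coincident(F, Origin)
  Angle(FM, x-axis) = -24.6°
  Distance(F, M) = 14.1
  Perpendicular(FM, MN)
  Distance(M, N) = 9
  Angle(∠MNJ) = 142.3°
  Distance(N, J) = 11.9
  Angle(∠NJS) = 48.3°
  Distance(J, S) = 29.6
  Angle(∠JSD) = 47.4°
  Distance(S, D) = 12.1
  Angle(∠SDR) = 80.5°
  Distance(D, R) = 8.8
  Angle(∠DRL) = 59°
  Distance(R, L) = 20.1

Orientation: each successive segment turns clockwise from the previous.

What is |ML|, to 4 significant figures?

22.12

F is at the origin; FM runs at -24.6° with length 14.1, so M = (12.82, -5.870). FM is perpendicular to MN, so MN runs at -114.6°; with |MN| = 9.0, N = (9.074, -14.05). ∠MNJ = 142.3° gives NJ at -152.3° from the x-axis; with |NJ| = 11.9, J = (-1.462, -19.58). ∠NJS = 48.3° gives JS at 76.00° from the x-axis; with |JS| = 29.6, S = (5.698, 9.136). ∠JSD = 47.4° gives SD at -56.60° from the x-axis; with |SD| = 12.1, D = (12.36, -0.9652). ∠SDR = 80.5° gives DR at -156.1° from the x-axis; with |DR| = 8.8, R = (4.314, -4.530). ∠DRL = 59.0° gives RL at 82.90° from the x-axis; with |RL| = 20.1, L = (6.798, 15.42). Then |ML| = |L − M| = 22.12.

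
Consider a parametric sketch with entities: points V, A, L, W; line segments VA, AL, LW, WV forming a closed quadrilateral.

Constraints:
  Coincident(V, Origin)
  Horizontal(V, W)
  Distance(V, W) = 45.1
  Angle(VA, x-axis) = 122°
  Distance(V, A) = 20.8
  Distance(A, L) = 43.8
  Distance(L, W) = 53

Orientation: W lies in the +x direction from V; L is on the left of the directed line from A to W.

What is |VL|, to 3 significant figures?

51.8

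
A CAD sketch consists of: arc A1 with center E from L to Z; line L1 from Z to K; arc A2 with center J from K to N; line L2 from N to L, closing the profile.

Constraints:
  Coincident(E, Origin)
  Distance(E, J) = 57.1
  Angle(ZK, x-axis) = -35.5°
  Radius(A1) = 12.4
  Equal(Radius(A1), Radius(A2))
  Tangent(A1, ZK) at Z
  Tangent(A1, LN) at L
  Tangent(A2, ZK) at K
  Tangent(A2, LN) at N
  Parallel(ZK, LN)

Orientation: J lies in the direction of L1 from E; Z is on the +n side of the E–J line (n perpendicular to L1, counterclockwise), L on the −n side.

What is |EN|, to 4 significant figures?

58.43

The slot axis is L1's direction at -35.5°, so u = (cos -35.5°, sin -35.5°) = (0.8141, -0.5807) and n = (−sin -35.5°, cos -35.5°) = (0.5807, 0.8141). E is at the origin and J lies 57.1 along u from E, so J = 57.1·u = (46.49, -33.16). Tangency of A1 to both parallel lines with radius 12.4 puts Z and L at E ± 12.4·n: Z = (7.201, 10.10), L = (-7.201, -10.10). Equal radii place K and N the same way about J: K = J + 12.4·n = (53.69, -23.06), N = J − 12.4·n = (39.29, -43.25). Then |EN| = |N − E| = 58.43.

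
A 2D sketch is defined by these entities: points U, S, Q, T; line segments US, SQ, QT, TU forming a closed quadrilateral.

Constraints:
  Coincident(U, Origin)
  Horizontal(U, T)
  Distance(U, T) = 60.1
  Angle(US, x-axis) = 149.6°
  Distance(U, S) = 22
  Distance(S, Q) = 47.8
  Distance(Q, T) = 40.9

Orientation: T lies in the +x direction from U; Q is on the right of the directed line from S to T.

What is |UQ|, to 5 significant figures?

25.811

Checks: |SQ| = 47.80 ✓; |QT| = 40.90 ✓.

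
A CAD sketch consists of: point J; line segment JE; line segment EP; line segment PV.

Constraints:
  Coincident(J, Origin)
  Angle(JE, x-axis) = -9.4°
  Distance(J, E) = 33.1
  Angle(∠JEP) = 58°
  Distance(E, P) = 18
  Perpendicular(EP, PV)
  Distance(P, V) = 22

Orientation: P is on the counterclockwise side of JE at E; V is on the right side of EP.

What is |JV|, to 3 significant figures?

50.1

J is at the origin; JE runs at -9.4° with length 33.1, so E = 33.1·(cos -9.4°, sin -9.4°) = (32.7, -5.41). ∠JEP = 58.0°, so EP runs at -9.4° + (180° − 58.0°) = 113° from the x-axis; with |EP| = 18.0, P = E + 18.0·(cos 113°, sin 113°) = (25.7, 11.2). EP ⟂ PV; with |PV| = 22.0 on the right of EP, V = P + 22.0·(0.923, 0.384) = (46.0, 19.7). Then |JV| = |V − J| = 50.1.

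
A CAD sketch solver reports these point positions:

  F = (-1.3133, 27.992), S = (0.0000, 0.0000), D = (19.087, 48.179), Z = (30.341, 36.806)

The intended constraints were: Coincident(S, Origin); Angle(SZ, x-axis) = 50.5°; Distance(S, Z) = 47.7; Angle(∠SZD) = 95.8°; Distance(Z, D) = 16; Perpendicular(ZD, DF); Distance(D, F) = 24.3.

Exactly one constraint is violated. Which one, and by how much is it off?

Distance(D, F) = 24.3 — off by 4.40.

S = (0.00, 0.00) ✓; SZ at 50.50° ✓; |SZ| = 47.70 ✓; ∠SZD = 95.80° ✓; |ZD| = 16.00 ✓; ∠(ZD, DF) = 90.00° ✓; |DF| = 28.70 ✗.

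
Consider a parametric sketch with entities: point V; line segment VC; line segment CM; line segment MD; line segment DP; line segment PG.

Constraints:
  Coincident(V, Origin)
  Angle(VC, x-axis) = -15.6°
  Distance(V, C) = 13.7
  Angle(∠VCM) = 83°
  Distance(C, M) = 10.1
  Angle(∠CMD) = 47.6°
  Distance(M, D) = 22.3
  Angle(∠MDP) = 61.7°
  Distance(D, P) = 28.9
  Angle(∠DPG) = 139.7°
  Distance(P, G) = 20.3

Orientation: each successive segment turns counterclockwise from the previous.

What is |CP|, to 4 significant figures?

18.08

∠CMD = 47.6° gives MD at -146.2° from the x-axis; with |MD| = 22.3, D = (-3.825, -6.103). ∠MDP = 61.7° gives DP at -27.90° from the x-axis; with |DP| = 28.9, P = (21.72, -19.63). Then |CP| = |P − C| = 18.08.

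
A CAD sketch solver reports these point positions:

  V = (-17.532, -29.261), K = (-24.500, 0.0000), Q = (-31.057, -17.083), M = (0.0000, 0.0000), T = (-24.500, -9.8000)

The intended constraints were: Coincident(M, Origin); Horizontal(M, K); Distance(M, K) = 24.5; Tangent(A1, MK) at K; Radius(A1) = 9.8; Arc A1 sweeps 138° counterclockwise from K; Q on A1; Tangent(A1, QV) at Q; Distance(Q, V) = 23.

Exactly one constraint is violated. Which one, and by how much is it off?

Distance(Q, V) = 23 — off by 4.80.

M = (0.00, 0.00) ✓; M.y = 0.00, K.y = 0.00 ✓; |MK| = 24.50 ✓; ∠(TK, KM) = 90.00° ✓; |TK| = 9.800 ✓; bearing(T→Q) − bearing(T→K) = 138.0° ✓; |TQ| = 9.800 ✓; ∠(TQ, QV) = 90.00° ✓; |QV| = 18.20 ✗.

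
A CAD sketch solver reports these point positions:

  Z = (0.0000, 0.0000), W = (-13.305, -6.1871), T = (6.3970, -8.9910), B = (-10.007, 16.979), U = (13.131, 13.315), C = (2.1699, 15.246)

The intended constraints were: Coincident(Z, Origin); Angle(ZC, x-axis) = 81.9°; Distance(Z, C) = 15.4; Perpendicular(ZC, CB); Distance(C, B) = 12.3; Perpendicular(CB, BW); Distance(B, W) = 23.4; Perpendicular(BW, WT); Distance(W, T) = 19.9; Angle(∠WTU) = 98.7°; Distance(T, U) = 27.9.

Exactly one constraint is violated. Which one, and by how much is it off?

Distance(T, U) = 27.9 — off by 4.60.

Z = (0.00, 0.00) ✓; ZC at 81.90° ✓; |ZC| = 15.40 ✓; ∠(ZC, CB) = 90.00° ✓; |CB| = 12.30 ✓; ∠(CB, BW) = 90.00° ✓; |BW| = 23.40 ✓; ∠(BW, WT) = 90.00° ✓; |WT| = 19.90 ✓; ∠WTU = 98.70° ✓; |TU| = 23.30 ✗.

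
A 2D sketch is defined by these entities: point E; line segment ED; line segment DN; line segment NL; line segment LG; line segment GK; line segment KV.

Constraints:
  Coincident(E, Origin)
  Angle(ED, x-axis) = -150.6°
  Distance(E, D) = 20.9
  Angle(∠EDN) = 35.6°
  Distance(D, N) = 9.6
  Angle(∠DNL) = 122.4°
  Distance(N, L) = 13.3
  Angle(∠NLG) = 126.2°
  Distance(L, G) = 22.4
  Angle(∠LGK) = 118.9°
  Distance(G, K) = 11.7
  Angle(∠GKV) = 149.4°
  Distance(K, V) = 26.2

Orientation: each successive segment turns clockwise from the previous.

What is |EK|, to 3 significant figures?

29.4

E is at the origin; ED runs at -150.6° with length 20.9, so D = (-18.2, -10.3). ∠EDN = 35.6° gives DN at 65.0° from the x-axis; with |DN| = 9.6, N = (-14.2, -1.56). ∠DNL = 122.4° gives NL at 7.40° from the x-axis; with |NL| = 13.3, L = (-0.962, 0.154). ∠NLG = 126.2° gives LG at -46.4° from the x-axis; with |LG| = 22.4, G = (14.5, -16.1). ∠LGK = 118.9° gives GK at -107° from the x-axis; with |GK| = 11.7, K = (11.0, -27.2). Then |EK| = |K − E| = 29.4.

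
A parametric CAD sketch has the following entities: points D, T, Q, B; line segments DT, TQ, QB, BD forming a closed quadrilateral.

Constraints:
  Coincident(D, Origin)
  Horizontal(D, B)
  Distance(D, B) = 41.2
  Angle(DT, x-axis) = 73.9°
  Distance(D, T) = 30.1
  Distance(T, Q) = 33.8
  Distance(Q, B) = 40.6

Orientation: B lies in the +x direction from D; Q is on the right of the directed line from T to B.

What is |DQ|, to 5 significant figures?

4.1060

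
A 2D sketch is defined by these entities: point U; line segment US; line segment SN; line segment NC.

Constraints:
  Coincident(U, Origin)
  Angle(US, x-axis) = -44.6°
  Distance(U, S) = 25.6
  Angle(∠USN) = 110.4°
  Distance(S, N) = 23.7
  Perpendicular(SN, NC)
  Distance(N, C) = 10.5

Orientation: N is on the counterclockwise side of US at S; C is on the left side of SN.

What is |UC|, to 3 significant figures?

35.3

∠USN = 110.4°, so SN runs at -44.6° + (180° − 110.4°) = 25.0° from the x-axis; with |SN| = 23.7, N = S + 23.7·(cos 25.0°, sin 25.0°) = (39.7, -7.96). SN is perpendicular to NC; with |NC| = 10.5 on the left of SN, C = N + 10.5·(-0.423, 0.906) = (35.3, 1.56). Then |UC| = |C − U| = 35.3.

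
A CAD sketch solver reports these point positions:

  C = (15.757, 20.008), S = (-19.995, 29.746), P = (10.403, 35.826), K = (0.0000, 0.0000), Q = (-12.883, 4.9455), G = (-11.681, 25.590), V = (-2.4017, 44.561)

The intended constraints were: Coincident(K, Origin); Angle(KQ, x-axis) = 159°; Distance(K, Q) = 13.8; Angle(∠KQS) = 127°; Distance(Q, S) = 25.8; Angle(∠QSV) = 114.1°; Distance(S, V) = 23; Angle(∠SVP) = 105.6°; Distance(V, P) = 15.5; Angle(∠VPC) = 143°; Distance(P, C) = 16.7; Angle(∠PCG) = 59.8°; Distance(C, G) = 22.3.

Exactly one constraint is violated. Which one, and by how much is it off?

Distance(C, G) = 22.3 — off by 5.70.

K = (0.00, 0.00) ✓; KQ at 159.0° ✓; |KQ| = 13.80 ✓; ∠KQS = 127.0° ✓; |QS| = 25.80 ✓; ∠QSV = 114.1° ✓; |SV| = 23.00 ✓; ∠SVP = 105.6° ✓; |VP| = 15.50 ✓; ∠VPC = 143.0° ✓; |PC| = 16.70 ✓; ∠PCG = 59.80° ✓; |CG| = 28.00 ✗.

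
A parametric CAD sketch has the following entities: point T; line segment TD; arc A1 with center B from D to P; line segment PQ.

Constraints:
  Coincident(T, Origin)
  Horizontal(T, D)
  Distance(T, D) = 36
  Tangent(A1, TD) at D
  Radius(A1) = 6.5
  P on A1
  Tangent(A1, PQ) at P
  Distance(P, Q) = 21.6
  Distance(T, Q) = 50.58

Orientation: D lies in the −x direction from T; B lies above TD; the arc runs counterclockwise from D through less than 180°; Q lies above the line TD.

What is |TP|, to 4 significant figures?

32.07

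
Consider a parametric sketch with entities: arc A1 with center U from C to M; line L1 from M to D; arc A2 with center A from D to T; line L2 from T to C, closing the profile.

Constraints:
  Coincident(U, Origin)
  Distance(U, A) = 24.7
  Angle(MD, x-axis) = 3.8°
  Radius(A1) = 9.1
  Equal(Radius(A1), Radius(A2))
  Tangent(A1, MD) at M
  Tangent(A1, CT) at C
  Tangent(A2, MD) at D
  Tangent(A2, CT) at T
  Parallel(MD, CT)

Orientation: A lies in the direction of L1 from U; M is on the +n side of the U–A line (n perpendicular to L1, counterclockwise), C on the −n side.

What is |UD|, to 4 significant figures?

26.32

The slot axis is L1's direction at 3.8°, so u = (cos 3.8°, sin 3.8°) = (0.9978, 0.06627) and n = (−sin 3.8°, cos 3.8°) = (-0.06627, 0.9978). U is at the origin and A lies 24.7 along u from U, so A = 24.7·u = (24.65, 1.637). Tangency of A1 to both parallel lines with radius 9.1 puts M and C at U ± 9.1·n: M = (-0.6031, 9.080), C = (0.6031, -9.080). Equal radii place D and T the same way about A: D = A + 9.1·n = (24.04, 10.72), T = A − 9.1·n = (25.25, -7.443). Then |UD| = |D − U| = 26.32.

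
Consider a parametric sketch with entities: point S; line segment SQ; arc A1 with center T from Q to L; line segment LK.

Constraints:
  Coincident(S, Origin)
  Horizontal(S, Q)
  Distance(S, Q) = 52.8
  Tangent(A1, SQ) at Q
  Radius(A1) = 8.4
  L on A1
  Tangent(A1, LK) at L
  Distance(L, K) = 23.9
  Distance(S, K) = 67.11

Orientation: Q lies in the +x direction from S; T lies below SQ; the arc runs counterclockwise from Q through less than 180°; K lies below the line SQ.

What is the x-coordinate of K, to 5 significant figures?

58.372

Checks: |TL| = 8.400 ✓; ∠(TL, LK) = 90.00° ✓; |LK| = 23.90 ✓; |SK| = 67.11 ✓.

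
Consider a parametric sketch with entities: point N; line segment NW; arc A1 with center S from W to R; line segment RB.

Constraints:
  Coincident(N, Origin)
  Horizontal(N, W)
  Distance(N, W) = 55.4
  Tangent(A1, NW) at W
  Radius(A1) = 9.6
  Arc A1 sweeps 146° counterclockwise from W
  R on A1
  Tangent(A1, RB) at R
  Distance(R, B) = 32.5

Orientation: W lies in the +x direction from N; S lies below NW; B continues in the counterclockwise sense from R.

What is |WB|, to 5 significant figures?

41.741

N is at the origin; N and W share the same y with |NW| = 55.4 and W on the +x side, so W = (55.400, 0.0000). Tangency of A1 to NW means the radius SW is perpendicular to NW, so S = W + (0, -9.6) = (55.400, -9.6000). On A1, W sits at bearing 90° from S; a 146° counterclockwise sweep puts R at bearing 236°, so R = S + 9.6·(cos 236°, sin 236°) = (50.032, -17.559). A1 meets RB tangentially, so SR is at right angles to RB, so RB runs along (−sin 236°, cos 236°); with |RB| = 32.5, B = (76.975, -35.733). Then |WB| = |B − W| = 41.741.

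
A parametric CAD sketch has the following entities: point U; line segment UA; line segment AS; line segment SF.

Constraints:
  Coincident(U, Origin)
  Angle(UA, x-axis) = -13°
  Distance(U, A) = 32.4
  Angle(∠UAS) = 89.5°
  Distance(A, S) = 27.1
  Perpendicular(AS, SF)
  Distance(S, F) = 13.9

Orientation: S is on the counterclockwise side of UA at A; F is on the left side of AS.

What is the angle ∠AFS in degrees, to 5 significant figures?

62.846°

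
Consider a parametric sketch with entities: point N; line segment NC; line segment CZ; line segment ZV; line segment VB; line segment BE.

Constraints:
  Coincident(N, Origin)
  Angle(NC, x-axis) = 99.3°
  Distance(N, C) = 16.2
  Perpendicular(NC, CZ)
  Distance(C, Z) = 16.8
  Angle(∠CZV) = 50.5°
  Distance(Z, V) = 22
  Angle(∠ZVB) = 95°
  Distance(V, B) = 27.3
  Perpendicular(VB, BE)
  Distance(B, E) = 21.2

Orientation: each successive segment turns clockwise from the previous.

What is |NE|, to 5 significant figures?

33.064

∠ZVB = 95.0° gives VB at 154.80° from the x-axis; with |VB| = 27.3, B = (-21.807, 11.312). VB ⟂ BE, so BE runs at 64.800°; with |BE| = 21.2, E = (-12.781, 30.494). Then |NE| = |E − N| = 33.064.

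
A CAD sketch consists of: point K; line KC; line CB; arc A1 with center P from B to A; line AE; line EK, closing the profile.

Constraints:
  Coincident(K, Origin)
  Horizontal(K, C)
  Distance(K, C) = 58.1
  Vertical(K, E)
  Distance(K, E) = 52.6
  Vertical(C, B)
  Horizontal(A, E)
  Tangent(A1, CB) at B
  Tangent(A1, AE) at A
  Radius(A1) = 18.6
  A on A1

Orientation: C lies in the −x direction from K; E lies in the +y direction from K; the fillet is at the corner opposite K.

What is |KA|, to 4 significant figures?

65.78

K is at the origin; KC is horizontal with |KC| = 58.1 and C on the −x side, so C = (-58.10, 0.000). KE is vertical with |KE| = 52.6 and E on the +y side, so E = (0.000, 52.60). The virtual corner opposite K is at (-58.10, 52.60). Since A1 is tangent to CB there, PB ⟂ CB and tangency of A1 to AE means the radius PA is perpendicular to AE, with radius 18.6, so the center P sits 18.6 in from both sides at P = (-39.50, 34.00). That places the tangent points at B = (-58.10, 34.00) on CB and A = (-39.50, 52.60) on AE. Then |KA| = |A − K| = 65.78.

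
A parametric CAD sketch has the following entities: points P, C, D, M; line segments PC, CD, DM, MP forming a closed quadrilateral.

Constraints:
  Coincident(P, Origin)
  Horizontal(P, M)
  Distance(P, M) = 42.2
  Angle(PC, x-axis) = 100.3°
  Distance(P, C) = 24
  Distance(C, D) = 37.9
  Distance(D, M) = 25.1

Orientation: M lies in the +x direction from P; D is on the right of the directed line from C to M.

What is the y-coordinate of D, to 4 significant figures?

-6.974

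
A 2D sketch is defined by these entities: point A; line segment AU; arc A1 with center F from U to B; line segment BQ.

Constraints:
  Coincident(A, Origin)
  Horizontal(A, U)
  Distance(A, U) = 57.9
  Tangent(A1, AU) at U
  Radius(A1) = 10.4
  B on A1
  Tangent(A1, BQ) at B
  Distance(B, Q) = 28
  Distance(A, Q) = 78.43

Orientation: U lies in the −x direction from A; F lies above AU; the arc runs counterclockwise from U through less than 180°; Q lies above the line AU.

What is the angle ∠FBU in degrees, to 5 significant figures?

24.512°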